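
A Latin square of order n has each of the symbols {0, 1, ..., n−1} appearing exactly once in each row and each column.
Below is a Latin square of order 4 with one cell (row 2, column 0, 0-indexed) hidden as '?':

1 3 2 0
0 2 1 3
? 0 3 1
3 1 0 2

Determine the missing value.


Row 2 contains symbols [0, 1, 3] — missing [2].
Column 0 contains symbols [0, 1, 3] — missing [2].
The missing symbol must appear in both missing sets; intersection = [2].
Therefore the hidden value is 2.

Missing value = 2.


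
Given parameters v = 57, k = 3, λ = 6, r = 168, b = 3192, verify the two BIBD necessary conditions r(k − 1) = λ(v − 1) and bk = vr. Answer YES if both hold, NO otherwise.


Condition (i): r(k − 1) = 168·2 = 336; λ(v − 1) = 6·56 = 336. Match? YES.
Condition (ii): bk = 3192·3 = 9576; vr = 57·168 = 9576. Match? YES.
Both conditions hold? YES.

YES


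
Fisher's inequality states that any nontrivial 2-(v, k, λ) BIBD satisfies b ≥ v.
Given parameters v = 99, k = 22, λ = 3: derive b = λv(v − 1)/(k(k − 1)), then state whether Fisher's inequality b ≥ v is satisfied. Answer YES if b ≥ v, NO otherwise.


b = λv(v − 1)/(k(k − 1)) = 3·99·98/(22·21) = 29106/462 = 63.
Compare with v = 99: b < v, so Fisher's inequality fails.

NO


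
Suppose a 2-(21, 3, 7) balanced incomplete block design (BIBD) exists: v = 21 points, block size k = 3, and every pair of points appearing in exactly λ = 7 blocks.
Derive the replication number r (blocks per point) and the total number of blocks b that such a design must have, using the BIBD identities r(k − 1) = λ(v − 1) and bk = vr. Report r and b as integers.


Any 2-(v, k, λ) BIBD satisfies two necessary conditions:
  (i)  Each point sits in r blocks, and counting incidences through any fixed point gives r(k − 1) = λ(v − 1), so r = λ(v − 1)/(k − 1).
  (ii) Total incidences bk = vr, so b = vr/k.
Step 1: r = λ(v − 1)/(k − 1) = 7·(21 − 1)/(3 − 1) = 7·20/2 = 140/2 = 70.
Step 2: b = vr/k = 21·70/3 = 1470/3 = 490.
Check integrality: r = 70 ∈ Z ✓, b = 490 ∈ Z ✓.
(These identities are necessary conditions: they determine r and b for any design with these parameters, but do not by themselves prove that one exists.)

r = 70, b = 490.


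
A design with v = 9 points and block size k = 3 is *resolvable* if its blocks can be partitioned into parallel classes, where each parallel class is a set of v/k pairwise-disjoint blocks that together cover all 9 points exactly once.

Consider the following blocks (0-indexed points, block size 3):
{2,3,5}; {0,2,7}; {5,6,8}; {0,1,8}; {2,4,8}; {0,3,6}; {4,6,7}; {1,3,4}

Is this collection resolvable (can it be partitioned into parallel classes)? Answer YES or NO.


v = 9, block size k = 3, number of blocks = 8.
For resolvability, blocks must partition into parallel classes of size v/k = 3.
Total blocks must therefore be a multiple of 3: 8 = 3·2 + 2 ⇒ not divisible ✗.
Resolvable? NO.

NO


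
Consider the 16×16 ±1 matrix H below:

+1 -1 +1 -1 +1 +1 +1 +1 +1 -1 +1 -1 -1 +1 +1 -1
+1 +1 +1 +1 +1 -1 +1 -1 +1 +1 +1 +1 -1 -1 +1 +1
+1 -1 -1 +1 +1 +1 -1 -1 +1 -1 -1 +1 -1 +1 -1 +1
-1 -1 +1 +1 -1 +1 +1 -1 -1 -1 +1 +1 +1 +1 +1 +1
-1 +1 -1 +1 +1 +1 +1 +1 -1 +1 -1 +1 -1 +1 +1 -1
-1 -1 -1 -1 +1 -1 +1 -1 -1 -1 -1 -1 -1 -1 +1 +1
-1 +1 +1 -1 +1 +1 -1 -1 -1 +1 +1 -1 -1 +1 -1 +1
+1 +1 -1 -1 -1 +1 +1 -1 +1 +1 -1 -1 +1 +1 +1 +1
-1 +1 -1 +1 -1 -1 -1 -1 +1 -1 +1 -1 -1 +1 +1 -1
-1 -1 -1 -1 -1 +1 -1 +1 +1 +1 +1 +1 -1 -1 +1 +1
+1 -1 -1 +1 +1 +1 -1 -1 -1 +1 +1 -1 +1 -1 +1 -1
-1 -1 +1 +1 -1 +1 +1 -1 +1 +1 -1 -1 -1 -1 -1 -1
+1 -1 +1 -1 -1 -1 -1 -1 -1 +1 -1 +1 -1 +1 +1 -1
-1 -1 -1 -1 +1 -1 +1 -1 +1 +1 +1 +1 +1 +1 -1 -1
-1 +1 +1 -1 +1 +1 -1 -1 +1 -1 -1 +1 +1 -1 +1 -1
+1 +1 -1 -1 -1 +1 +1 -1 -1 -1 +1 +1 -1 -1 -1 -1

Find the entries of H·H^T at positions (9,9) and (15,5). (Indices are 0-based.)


Row 5 of H: [-1, -1, -1, -1, 1, -1, 1, -1, -1, -1, -1, -1, -1, -1, 1, 1].
Row 9 of H: [-1, -1, -1, -1, -1, 1, -1, 1, 1, 1, 1, 1, -1, -1, 1, 1].
Row 15 of H: [1, 1, -1, -1, -1, 1, 1, -1, -1, -1, 1, 1, -1, -1, -1, -1].
(H·H^T)[9][9] = Σ_j H[9][j]·H[9][j] = (-1)² + (-1)² + (-1)² + (-1)² + (-1)² + (1)² + (-1)² + (1)² + (1)² + (1)² + (1)² + (1)² + (-1)² + (-1)² + (1)² + (1)² = 1 + 1 + 1 + 1 + 1 + 1 + 1 + 1 + 1 + 1 + 1 + 1 + 1 + 1 + 1 + 1 = 16.
(H·H^T)[15][5] = Σ_j H[15][j]·H[5][j] = (1)·(-1) + (1)·(-1) + (-1)·(-1) + (-1)·(-1) + (-1)·(1) + (1)·(-1) + (1)·(1) + (-1)·(-1) + (-1)·(-1) + (-1)·(-1) + (1)·(-1) + (1)·(-1) + (-1)·(-1) + (-1)·(-1) + (-1)·(1) + (-1)·(1) = -1 + -1 + 1 + 1 + -1 + -1 + 1 + 1 + 1 + 1 + -1 + -1 + 1 + 1 + -1 + -1 = 0.
So rows 15 and 5 are orthogonal; the diagonal entry equals n = 16.

(9,9) entry = 16; (15,5) entry = 0.


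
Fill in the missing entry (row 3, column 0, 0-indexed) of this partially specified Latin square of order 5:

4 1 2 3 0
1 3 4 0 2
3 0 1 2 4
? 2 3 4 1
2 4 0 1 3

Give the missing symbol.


Row 3 contains symbols [1, 2, 3, 4] — missing [0].
Column 0 contains symbols [1, 2, 3, 4] — missing [0].
The missing symbol must appear in both missing sets; intersection = [0].
Therefore the hidden value is 0.

Missing value = 0.


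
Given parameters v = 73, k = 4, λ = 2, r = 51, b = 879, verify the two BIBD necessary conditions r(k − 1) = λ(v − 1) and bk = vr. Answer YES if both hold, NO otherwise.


Condition (i): r(k − 1) = 51·3 = 153; λ(v − 1) = 2·72 = 144. Match? NO.
Condition (ii): bk = 879·4 = 3516; vr = 73·51 = 3723. Match? NO.
Both conditions hold? NO.

NO


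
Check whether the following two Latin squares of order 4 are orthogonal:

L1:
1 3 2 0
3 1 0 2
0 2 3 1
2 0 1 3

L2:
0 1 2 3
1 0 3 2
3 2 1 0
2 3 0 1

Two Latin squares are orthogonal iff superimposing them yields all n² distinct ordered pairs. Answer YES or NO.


Form the n² = 16 superimposed pairs (L1[i][j], L2[i][j]), row by row (rows and columns indexed from 0):
row 0: (1,0) (3,1) (2,2) (0,3)
row 1: (3,1) (1,0) (0,3) (2,2)
row 2: (0,3) (2,2) (3,1) (1,0)
row 3: (2,2) (0,3) (1,0) (3,1)
Orthogonality requires all 16 pairs distinct.
But the pair (3,1) repeats: cell (0,1) has L1 = 3, L2 = 1, and cell (1,0) has L1 = 3, L2 = 1.
A repeated pair means some other pair never occurs (only 4 distinct pairs out of 16), so the squares are not orthogonal.
Conclusion: NO.

NO


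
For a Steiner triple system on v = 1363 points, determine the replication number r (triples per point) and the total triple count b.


An STS(v) is a 2-(v, 3, 1) BIBD: block size k = 3, λ = 1.
Replication: r(k − 1) = λ(v − 1) ⇒ r·2 = 1363 − 1 = 1362 ⇒ r = 681.
Block count: bk = vr ⇒ b·3 = 1363·681 = 928203 ⇒ b = 309401.
(Check via b = v(v − 1)/6 = 1363·1362/6 = 1856406/6 = 309401.)

r = 681, b = 309401.


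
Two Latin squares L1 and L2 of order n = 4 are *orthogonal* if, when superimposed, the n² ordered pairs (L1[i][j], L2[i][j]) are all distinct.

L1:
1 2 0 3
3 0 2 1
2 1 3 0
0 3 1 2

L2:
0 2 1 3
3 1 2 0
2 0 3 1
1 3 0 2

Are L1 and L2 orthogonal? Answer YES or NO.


Form the n² = 16 superimposed pairs (L1[i][j], L2[i][j]), row by row (rows and columns indexed from 0):
row 0: (1,0) (2,2) (0,1) (3,3)
row 1: (3,3) (0,1) (2,2) (1,0)
row 2: (2,2) (1,0) (3,3) (0,1)
row 3: (0,1) (3,3) (1,0) (2,2)
Orthogonality requires all 16 pairs distinct.
But the pair (3,3) repeats: cell (0,3) has L1 = 3, L2 = 3, and cell (1,0) has L1 = 3, L2 = 3.
A repeated pair means some other pair never occurs (only 4 distinct pairs out of 16), so the squares are not orthogonal.
Conclusion: NO.

NO


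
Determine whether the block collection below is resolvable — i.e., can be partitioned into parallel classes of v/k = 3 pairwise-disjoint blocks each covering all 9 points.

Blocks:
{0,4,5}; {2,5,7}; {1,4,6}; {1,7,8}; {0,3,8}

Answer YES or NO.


v = 9, block size k = 3, number of blocks = 5.
For resolvability, blocks must partition into parallel classes of size v/k = 3.
Total blocks must therefore be a multiple of 3: 5 = 3·1 + 2 ⇒ not divisible ✗.
Resolvable? NO.

NO


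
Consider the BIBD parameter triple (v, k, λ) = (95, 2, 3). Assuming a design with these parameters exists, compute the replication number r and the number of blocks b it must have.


Any 2-(v, k, λ) BIBD satisfies two necessary conditions:
  (i)  Each point sits in r blocks, and counting incidences through any fixed point gives r(k − 1) = λ(v − 1), so r = λ(v − 1)/(k − 1).
  (ii) Total incidences bk = vr, so b = vr/k.
Step 1: r = λ(v − 1)/(k − 1) = 3·(95 − 1)/(2 − 1) = 3·94/1 = 282/1 = 282.
Step 2: b = vr/k = 95·282/2 = 26790/2 = 13395.
Check integrality: r = 282 ∈ Z ✓, b = 13395 ∈ Z ✓.
(These identities are necessary conditions: they determine r and b for any design with these parameters, but do not by themselves prove that one exists.)

r = 282, b = 13395.


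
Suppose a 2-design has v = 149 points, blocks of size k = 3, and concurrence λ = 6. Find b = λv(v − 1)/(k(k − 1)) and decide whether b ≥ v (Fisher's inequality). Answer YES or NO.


r = λ(v − 1)/(k − 1) = 6·148/2 = 444.
b = vr/k = 149·444/3 = 22052.
Fisher's inequality: b ≥ v ⇔ 22052 ≥ 149? YES.

YES


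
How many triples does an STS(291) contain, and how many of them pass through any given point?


An STS(v) is a 2-(v, 3, 1) BIBD: block size k = 3, λ = 1.
Replication: r(k − 1) = λ(v − 1) ⇒ r·2 = 291 − 1 = 290 ⇒ r = 145.
Block count: b = v(v − 1)/6 = 291·290/6 = 84390/6 = 14065.

r = 145, b = 14065.


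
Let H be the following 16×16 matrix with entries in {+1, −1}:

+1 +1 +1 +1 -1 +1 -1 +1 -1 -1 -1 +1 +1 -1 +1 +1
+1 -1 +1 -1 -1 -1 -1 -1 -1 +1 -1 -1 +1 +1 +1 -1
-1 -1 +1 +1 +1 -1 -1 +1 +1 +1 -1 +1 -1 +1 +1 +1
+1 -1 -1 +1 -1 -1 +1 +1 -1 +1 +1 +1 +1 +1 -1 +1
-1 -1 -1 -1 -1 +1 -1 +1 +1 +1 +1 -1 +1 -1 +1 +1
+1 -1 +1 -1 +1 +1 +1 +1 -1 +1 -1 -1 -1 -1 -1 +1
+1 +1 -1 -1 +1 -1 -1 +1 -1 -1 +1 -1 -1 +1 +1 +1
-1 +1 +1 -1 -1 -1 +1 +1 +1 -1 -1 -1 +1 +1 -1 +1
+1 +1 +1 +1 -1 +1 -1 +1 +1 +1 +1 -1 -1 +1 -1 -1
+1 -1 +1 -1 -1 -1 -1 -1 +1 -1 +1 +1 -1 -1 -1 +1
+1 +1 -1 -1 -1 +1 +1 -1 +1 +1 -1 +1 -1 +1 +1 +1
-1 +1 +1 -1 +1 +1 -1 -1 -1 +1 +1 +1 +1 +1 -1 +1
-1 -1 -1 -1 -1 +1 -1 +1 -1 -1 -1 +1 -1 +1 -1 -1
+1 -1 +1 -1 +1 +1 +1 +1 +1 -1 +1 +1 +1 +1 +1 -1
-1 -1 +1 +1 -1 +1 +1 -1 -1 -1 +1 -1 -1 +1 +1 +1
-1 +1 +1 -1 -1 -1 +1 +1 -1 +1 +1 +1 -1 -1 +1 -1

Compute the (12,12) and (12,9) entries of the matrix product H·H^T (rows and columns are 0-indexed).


Row 9 of H: [1, -1, 1, -1, -1, -1, -1, -1, 1, -1, 1, 1, -1, -1, -1, 1].
Row 12 of H: [-1, -1, -1, -1, -1, 1, -1, 1, -1, -1, -1, 1, -1, 1, -1, -1].
(H·H^T)[12][12] = Σ_j H[12][j]·H[12][j] = (-1)² + (-1)² + (-1)² + (-1)² + (-1)² + (1)² + (-1)² + (1)² + (-1)² + (-1)² + (-1)² + (1)² + (-1)² + (1)² + (-1)² + (-1)² = 1 + 1 + 1 + 1 + 1 + 1 + 1 + 1 + 1 + 1 + 1 + 1 + 1 + 1 + 1 + 1 = 16.
(H·H^T)[12][9] = Σ_j H[12][j]·H[9][j] = (-1)·(1) + (-1)·(-1) + (-1)·(1) + (-1)·(-1) + (-1)·(-1) + (1)·(-1) + (-1)·(-1) + (1)·(-1) + (-1)·(1) + (-1)·(-1) + (-1)·(1) + (1)·(1) + (-1)·(-1) + (1)·(-1) + (-1)·(-1) + (-1)·(1) = -1 + 1 + -1 + 1 + 1 + -1 + 1 + -1 + -1 + 1 + -1 + 1 + 1 + -1 + 1 + -1 = 0.
So rows 12 and 9 are orthogonal; the diagonal entry equals n = 16.

(12,12) entry = 16; (12,9) entry = 0.


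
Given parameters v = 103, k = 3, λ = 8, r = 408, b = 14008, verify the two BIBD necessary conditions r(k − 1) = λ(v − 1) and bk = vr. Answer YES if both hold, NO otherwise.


Condition (i): r(k − 1) = 408·2 = 816; λ(v − 1) = 8·102 = 816. Match? YES.
Condition (ii): bk = 14008·3 = 42024; vr = 103·408 = 42024. Match? YES.
Both conditions hold? YES.

YES


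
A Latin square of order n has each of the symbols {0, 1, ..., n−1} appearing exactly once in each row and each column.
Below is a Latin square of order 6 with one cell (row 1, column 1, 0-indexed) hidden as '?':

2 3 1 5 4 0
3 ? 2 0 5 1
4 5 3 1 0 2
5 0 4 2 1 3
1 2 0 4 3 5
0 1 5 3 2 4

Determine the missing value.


Row 1 contains symbols [0, 1, 2, 3, 5] — missing [4].
Column 1 contains symbols [0, 1, 2, 3, 5] — missing [4].
The missing symbol must appear in both missing sets; intersection = [4].
Therefore the hidden value is 4.

Missing value = 4.


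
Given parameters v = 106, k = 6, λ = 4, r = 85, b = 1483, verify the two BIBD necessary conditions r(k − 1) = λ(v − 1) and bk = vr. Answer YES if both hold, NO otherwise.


Condition (i): r(k − 1) = 85·5 = 425; λ(v − 1) = 4·105 = 420. Match? NO.
Condition (ii): bk = 1483·6 = 8898; vr = 106·85 = 9010. Match? NO.
Both conditions hold? NO.

NO


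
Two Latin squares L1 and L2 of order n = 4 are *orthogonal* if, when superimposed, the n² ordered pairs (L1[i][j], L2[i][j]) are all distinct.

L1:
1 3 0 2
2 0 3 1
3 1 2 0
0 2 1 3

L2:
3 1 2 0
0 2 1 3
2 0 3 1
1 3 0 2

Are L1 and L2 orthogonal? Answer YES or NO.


Form the n² = 16 superimposed pairs (L1[i][j], L2[i][j]), row by row (rows and columns indexed from 0):
row 0: (1,3) (3,1) (0,2) (2,0)
row 1: (2,0) (0,2) (3,1) (1,3)
row 2: (3,2) (1,0) (2,3) (0,1)
row 3: (0,1) (2,3) (1,0) (3,2)
Orthogonality requires all 16 pairs distinct.
But the pair (2,0) repeats: cell (0,3) has L1 = 2, L2 = 0, and cell (1,0) has L1 = 2, L2 = 0.
A repeated pair means some other pair never occurs (only 8 distinct pairs out of 16), so the squares are not orthogonal.
Conclusion: NO.

NO


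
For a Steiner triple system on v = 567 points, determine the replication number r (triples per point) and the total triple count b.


An STS(v) is a 2-(v, 3, 1) BIBD: block size k = 3, λ = 1.
Replication: r(k − 1) = λ(v − 1) ⇒ r·2 = 567 − 1 = 566 ⇒ r = 283.
Block count: bk = vr ⇒ b·3 = 567·283 = 160461 ⇒ b = 53487.

r = 283, b = 53487.


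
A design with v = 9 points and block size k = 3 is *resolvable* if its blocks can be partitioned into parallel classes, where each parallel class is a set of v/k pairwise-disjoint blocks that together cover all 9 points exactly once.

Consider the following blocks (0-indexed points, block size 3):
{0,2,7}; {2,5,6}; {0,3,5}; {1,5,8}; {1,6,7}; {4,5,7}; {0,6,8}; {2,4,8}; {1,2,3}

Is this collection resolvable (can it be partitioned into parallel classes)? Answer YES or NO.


v = 9, block size k = 3, number of blocks = 9.
For resolvability, blocks must partition into parallel classes of size v/k = 3.
Total blocks must therefore be a multiple of 3: 9 = 3·3 + 0 ⇒ divisible ✓.
Consider block {0,2,7}. The only other block(s) in the collection disjoint from it are {1,5,8} — just 1 block(s). Any parallel class containing {0,2,7} would need 2 other blocks each disjoint from it, so no parallel class of size 3 can contain {0,2,7}.
Since every block must belong to some parallel class in a resolution, the collection cannot be partitioned into parallel classes.
Resolvable? NO.

NO


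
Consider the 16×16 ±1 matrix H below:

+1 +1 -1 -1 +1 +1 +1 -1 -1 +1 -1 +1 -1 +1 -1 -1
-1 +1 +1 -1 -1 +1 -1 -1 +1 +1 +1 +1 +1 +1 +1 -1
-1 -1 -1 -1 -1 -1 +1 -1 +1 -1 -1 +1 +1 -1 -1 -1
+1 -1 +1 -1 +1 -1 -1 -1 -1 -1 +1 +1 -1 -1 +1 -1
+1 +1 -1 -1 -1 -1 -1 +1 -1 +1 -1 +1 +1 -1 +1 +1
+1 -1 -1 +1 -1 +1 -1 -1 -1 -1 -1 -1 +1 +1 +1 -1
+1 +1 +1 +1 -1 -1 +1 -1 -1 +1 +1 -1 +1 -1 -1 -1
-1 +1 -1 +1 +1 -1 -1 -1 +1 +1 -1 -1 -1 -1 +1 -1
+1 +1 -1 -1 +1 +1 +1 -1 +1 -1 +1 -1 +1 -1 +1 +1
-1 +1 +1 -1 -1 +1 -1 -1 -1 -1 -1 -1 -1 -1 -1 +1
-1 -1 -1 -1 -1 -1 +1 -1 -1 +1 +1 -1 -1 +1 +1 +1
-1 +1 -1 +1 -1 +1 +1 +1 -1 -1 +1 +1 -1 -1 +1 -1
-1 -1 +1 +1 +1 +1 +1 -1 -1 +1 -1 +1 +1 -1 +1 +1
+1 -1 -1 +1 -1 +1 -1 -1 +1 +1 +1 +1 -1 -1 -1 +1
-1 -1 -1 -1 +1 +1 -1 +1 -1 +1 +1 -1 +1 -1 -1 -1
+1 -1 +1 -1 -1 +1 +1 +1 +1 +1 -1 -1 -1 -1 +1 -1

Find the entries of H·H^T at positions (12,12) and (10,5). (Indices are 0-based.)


Row 5 of H: [1, -1, -1, 1, -1, 1, -1, -1, -1, -1, -1, -1, 1, 1, 1, -1].
Row 10 of H: [-1, -1, -1, -1, -1, -1, 1, -1, -1, 1, 1, -1, -1, 1, 1, 1].
Row 12 of H: [-1, -1, 1, 1, 1, 1, 1, -1, -1, 1, -1, 1, 1, -1, 1, 1].
(H·H^T)[12][12] = Σ_j H[12][j]·H[12][j] = (-1)² + (-1)² + (1)² + (1)² + (1)² + (1)² + (1)² + (-1)² + (-1)² + (1)² + (-1)² + (1)² + (1)² + (-1)² + (1)² + (1)² = 1 + 1 + 1 + 1 + 1 + 1 + 1 + 1 + 1 + 1 + 1 + 1 + 1 + 1 + 1 + 1 = 16.
(H·H^T)[10][5] = Σ_j H[10][j]·H[5][j] = (-1)·(1) + (-1)·(-1) + (-1)·(-1) + (-1)·(1) + (-1)·(-1) + (-1)·(1) + (1)·(-1) + (-1)·(-1) + (-1)·(-1) + (1)·(-1) + (1)·(-1) + (-1)·(-1) + (-1)·(1) + (1)·(1) + (1)·(1) + (1)·(-1) = -1 + 1 + 1 + -1 + 1 + -1 + -1 + 1 + 1 + -1 + -1 + 1 + -1 + 1 + 1 + -1 = 0.
So rows 10 and 5 are orthogonal; the diagonal entry equals n = 16.

(12,12) entry = 16; (10,5) entry = 0.


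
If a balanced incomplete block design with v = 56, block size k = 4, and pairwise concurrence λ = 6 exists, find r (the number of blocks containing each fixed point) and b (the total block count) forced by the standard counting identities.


Any 2-(v, k, λ) BIBD satisfies two necessary conditions:
  (i)  Each point sits in r blocks, and counting incidences through any fixed point gives r(k − 1) = λ(v − 1), so r = λ(v − 1)/(k − 1).
  (ii) Total incidences bk = vr, so b = vr/k.
Step 1: r = λ(v − 1)/(k − 1) = 6·(56 − 1)/(4 − 1) = 6·55/3 = 330/3 = 110.
Step 2: b = vr/k = 56·110/4 = 6160/4 = 1540.
Check integrality: r = 110 ∈ Z ✓, b = 1540 ∈ Z ✓.
(These identities are necessary conditions: they determine r and b for any design with these parameters, but do not by themselves prove that one exists.)

r = 110, b = 1540.


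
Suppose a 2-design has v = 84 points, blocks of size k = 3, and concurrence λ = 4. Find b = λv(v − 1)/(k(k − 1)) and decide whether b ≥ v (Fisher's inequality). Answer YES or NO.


r = λ(v − 1)/(k − 1) = 4·83/2 = 166.
b = vr/k = 84·166/3 = 4648.
Fisher's inequality: b ≥ v ⇔ 4648 ≥ 84? YES.

YES


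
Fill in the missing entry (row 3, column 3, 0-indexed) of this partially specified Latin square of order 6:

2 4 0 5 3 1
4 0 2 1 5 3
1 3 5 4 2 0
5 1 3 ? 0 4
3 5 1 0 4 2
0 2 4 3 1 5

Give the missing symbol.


Row 3 contains symbols [0, 1, 3, 4, 5] — missing [2].
Column 3 contains symbols [0, 1, 3, 4, 5] — missing [2].
The missing symbol must appear in both missing sets; intersection = [2].
Therefore the hidden value is 2.

Missing value = 2.


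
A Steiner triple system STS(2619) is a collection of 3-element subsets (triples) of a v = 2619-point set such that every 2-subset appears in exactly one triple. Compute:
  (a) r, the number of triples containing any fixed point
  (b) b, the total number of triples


An STS(v) is a 2-(v, 3, 1) BIBD: block size k = 3, λ = 1.
Replication: r(k − 1) = λ(v − 1) ⇒ r·2 = 2619 − 1 = 2618 ⇒ r = 1309.
Block count: b = v(v − 1)/6 = 2619·2618/6 = 6856542/6 = 1142757.

r = 1309, b = 1142757.


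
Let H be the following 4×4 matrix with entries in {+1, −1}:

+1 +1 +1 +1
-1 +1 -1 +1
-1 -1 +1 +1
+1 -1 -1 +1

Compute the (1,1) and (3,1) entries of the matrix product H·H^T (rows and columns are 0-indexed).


Row 1 of H: [-1, 1, -1, 1].
Row 3 of H: [1, -1, -1, 1].
(H·H^T)[1][1] = Σ_j H[1][j]·H[1][j] = (-1)² + (1)² + (-1)² + (1)² = 1 + 1 + 1 + 1 = 4.
(H·H^T)[3][1] = Σ_j H[3][j]·H[1][j] = (1)·(-1) + (-1)·(1) + (-1)·(-1) + (1)·(1) = -1 + -1 + 1 + 1 = 0.
So rows 3 and 1 are orthogonal; the diagonal entry equals n = 4.

(1,1) entry = 4; (3,1) entry = 0.


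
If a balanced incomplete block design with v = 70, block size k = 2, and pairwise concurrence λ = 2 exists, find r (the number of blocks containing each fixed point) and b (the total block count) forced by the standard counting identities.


Any 2-(v, k, λ) BIBD satisfies two necessary conditions:
  (i)  Each point sits in r blocks, and counting incidences through any fixed point gives r(k − 1) = λ(v − 1), so r = λ(v − 1)/(k − 1).
  (ii) Total incidences bk = vr, so b = vr/k.
Step 1: r = λ(v − 1)/(k − 1) = 2·(70 − 1)/(2 − 1) = 2·69/1 = 138/1 = 138.
Step 2: b = vr/k = 70·138/2 = 9660/2 = 4830.
Check integrality: r = 138 ∈ Z ✓, b = 4830 ∈ Z ✓.
(These identities are necessary conditions: they determine r and b for any design with these parameters, but do not by themselves prove that one exists.)

r = 138, b = 4830.


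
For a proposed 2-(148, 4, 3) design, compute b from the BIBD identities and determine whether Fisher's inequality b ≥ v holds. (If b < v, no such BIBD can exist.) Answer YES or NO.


b = λv(v − 1)/(k(k − 1)) = 3·148·147/(4·3) = 65268/12 = 5439.
Compare with v = 148: b ≥ v, so Fisher's inequality holds.

YES


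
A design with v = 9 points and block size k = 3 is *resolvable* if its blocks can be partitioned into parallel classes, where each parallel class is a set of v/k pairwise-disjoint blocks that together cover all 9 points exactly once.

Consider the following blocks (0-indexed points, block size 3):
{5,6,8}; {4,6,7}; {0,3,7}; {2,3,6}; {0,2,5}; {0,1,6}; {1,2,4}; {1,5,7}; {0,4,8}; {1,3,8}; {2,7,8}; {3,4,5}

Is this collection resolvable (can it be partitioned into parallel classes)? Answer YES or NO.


v = 9, block size k = 3, number of blocks = 12.
For resolvability, blocks must partition into parallel classes of size v/k = 3.
Total blocks must therefore be a multiple of 3: 12 = 3·4 + 0 ⇒ divisible ✓.
Greedy packing gives 4 candidate class(es). Each should be a full parallel class (size 3, covers all 9 points).
  Class 1 (3 blocks): {5,6,8}; {0,3,7}; {1,2,4}. Points covered: [0, 1, 2, 3, 4, 5, 6, 7, 8].
  Class 2 (3 blocks): {4,6,7}; {0,2,5}; {1,3,8}. Points covered: [0, 1, 2, 3, 4, 5, 6, 7, 8].
  Class 3 (3 blocks): {2,3,6}; {1,5,7}; {0,4,8}. Points covered: [0, 1, 2, 3, 4, 5, 6, 7, 8].
  Class 4 (3 blocks): {0,1,6}; {2,7,8}; {3,4,5}. Points covered: [0, 1, 2, 3, 4, 5, 6, 7, 8].
All classes full (size 3)? YES. All classes cover every point? YES.
Resolvable? YES.

YES


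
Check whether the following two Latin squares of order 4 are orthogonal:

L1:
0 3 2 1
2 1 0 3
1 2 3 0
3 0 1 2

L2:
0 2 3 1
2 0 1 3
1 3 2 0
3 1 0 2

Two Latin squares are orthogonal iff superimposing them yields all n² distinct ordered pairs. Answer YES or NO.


Form the n² = 16 superimposed pairs (L1[i][j], L2[i][j]), row by row (rows and columns indexed from 0):
row 0: (0,0) (3,2) (2,3) (1,1)
row 1: (2,2) (1,0) (0,1) (3,3)
row 2: (1,1) (2,3) (3,2) (0,0)
row 3: (3,3) (0,1) (1,0) (2,2)
Orthogonality requires all 16 pairs distinct.
But the pair (1,1) repeats: cell (0,3) has L1 = 1, L2 = 1, and cell (2,0) has L1 = 1, L2 = 1.
A repeated pair means some other pair never occurs (only 8 distinct pairs out of 16), so the squares are not orthogonal.
Conclusion: NO.

NO


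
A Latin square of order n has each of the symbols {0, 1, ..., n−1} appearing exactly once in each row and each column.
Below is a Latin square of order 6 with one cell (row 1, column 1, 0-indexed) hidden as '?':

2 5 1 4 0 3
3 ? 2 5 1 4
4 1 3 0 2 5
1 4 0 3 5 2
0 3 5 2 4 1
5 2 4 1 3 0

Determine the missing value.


Row 1 contains symbols [1, 2, 3, 4, 5] — missing [0].
Column 1 contains symbols [1, 2, 3, 4, 5] — missing [0].
The missing symbol must appear in both missing sets; intersection = [0].
Therefore the hidden value is 0.

Missing value = 0.


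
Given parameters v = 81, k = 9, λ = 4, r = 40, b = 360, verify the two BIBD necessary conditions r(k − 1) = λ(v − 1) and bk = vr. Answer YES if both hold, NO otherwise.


Condition (i): r(k − 1) = 40·8 = 320; λ(v − 1) = 4·80 = 320. Match? YES.
Condition (ii): bk = 360·9 = 3240; vr = 81·40 = 3240. Match? YES.
Both conditions hold? YES.

YES


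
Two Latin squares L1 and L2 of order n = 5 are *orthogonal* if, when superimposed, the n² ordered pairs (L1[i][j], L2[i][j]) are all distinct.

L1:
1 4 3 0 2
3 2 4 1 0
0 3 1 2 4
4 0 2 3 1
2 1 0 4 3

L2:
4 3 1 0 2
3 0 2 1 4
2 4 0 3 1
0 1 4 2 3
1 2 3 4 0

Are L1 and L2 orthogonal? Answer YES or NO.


Form the n² = 25 superimposed pairs (L1[i][j], L2[i][j]), row by row (rows and columns indexed from 0):
row 0: (1,4) (4,3) (3,1) (0,0) (2,2)
row 1: (3,3) (2,0) (4,2) (1,1) (0,4)
row 2: (0,2) (3,4) (1,0) (2,3) (4,1)
row 3: (4,0) (0,1) (2,4) (3,2) (1,3)
row 4: (2,1) (1,2) (0,3) (4,4) (3,0)
Orthogonality requires all 25 pairs distinct.
Check by first coordinate: for each symbol s of L1, list the L2 entries in the n cells where L1 = s; they must all differ.
  L1 = 0: L2 entries (in reading order) 0, 4, 2, 1, 3 — all 5 distinct ✓
  L1 = 1: L2 entries (in reading order) 4, 1, 0, 3, 2 — all 5 distinct ✓
  L1 = 2: L2 entries (in reading order) 2, 0, 3, 4, 1 — all 5 distinct ✓
  L1 = 3: L2 entries (in reading order) 1, 3, 4, 2, 0 — all 5 distinct ✓
  L1 = 4: L2 entries (in reading order) 3, 2, 1, 0, 4 — all 5 distinct ✓
Every symbol of L1 meets every symbol of L2 exactly once, so all 25 pairs are distinct (25 of 25).
Conclusion: YES.

YES


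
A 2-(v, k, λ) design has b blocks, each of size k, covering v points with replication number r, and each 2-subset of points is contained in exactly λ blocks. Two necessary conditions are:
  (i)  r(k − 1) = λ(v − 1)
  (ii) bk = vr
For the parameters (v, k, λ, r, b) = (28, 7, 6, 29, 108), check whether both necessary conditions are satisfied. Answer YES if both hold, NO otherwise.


Condition (i): r(k − 1) = 29·6 = 174; λ(v − 1) = 6·27 = 162. Match? NO.
Condition (ii): bk = 108·7 = 756; vr = 28·29 = 812. Match? NO.
Both conditions hold? NO.

NO


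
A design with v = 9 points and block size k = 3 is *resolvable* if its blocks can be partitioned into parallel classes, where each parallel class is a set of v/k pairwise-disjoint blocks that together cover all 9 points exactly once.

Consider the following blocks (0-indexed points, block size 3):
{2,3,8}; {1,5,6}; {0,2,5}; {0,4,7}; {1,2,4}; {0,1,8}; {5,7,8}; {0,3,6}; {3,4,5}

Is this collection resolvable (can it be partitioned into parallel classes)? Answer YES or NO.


v = 9, block size k = 3, number of blocks = 9.
For resolvability, blocks must partition into parallel classes of size v/k = 3.
Total blocks must therefore be a multiple of 3: 9 = 3·3 + 0 ⇒ divisible ✓.
Consider block {0,2,5}. It intersects every other block in the collection, so no parallel class of size 3 can contain it.
Since every block must belong to some parallel class in a resolution, the collection cannot be partitioned into parallel classes.
Resolvable? NO.

NO


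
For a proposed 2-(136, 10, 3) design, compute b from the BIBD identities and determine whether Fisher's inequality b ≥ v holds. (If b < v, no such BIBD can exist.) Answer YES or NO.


b = λv(v − 1)/(k(k − 1)) = 3·136·135/(10·9) = 55080/90 = 612.
Compare with v = 136: b ≥ v, so Fisher's inequality holds.

YES


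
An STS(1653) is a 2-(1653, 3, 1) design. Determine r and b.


An STS(v) is a 2-(v, 3, 1) BIBD: block size k = 3, λ = 1.
Replication: r(k − 1) = λ(v − 1) ⇒ r·2 = 1653 − 1 = 1652 ⇒ r = 826.
Block count: b = v(v − 1)/6 = 1653·1652/6 = 2730756/6 = 455126.

r = 826, b = 455126.


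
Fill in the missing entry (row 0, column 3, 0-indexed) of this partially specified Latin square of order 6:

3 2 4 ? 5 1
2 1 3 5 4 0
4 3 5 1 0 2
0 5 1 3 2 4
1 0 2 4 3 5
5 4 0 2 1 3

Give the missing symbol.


Row 0 contains symbols [1, 2, 3, 4, 5] — missing [0].
Column 3 contains symbols [1, 2, 3, 4, 5] — missing [0].
The missing symbol must appear in both missing sets; intersection = [0].
Therefore the hidden value is 0.

Missing value = 0.


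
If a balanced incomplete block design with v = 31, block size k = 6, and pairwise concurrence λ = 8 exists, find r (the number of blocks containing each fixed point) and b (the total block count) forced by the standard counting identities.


Any 2-(v, k, λ) BIBD satisfies two necessary conditions:
  (i)  Each point sits in r blocks, and counting incidences through any fixed point gives r(k − 1) = λ(v − 1), so r = λ(v − 1)/(k − 1).
  (ii) Total incidences bk = vr, so b = vr/k.
Step 1: r = λ(v − 1)/(k − 1) = 8·(31 − 1)/(6 − 1) = 8·30/5 = 240/5 = 48.
Step 2: b = vr/k = 31·48/6 = 1488/6 = 248.
Check integrality: r = 48 ∈ Z ✓, b = 248 ∈ Z ✓.
(These identities are necessary conditions: they determine r and b for any design with these parameters, but do not by themselves prove that one exists.)

r = 48, b = 248.


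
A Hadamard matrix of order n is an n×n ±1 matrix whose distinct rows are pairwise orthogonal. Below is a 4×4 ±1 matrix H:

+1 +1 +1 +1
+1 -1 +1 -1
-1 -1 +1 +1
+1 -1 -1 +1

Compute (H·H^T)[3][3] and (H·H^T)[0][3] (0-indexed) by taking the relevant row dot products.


Row 0 of H: [1, 1, 1, 1].
Row 3 of H: [1, -1, -1, 1].
(H·H^T)[3][3] = Σ_j H[3][j]·H[3][j] = (1)² + (-1)² + (-1)² + (1)² = 1 + 1 + 1 + 1 = 4.
(H·H^T)[0][3] = Σ_j H[0][j]·H[3][j] = (1)·(1) + (1)·(-1) + (1)·(-1) + (1)·(1) = 1 + -1 + -1 + 1 = 0.
So rows 0 and 3 are orthogonal; the diagonal entry equals n = 4.

(3,3) entry = 4; (0,3) entry = 0.


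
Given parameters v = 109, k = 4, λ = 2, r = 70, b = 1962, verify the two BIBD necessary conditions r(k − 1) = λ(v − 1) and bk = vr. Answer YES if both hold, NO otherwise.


Condition (i): r(k − 1) = 70·3 = 210; λ(v − 1) = 2·108 = 216. Match? NO.
Condition (ii): bk = 1962·4 = 7848; vr = 109·70 = 7630. Match? NO.
Both conditions hold? NO.

NO


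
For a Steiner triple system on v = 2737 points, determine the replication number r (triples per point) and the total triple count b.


An STS(v) is a 2-(v, 3, 1) BIBD: block size k = 3, λ = 1.
Replication: r(k − 1) = λ(v − 1) ⇒ r·2 = 2737 − 1 = 2736 ⇒ r = 1368.
Block count: bk = vr ⇒ b·3 = 2737·1368 = 3744216 ⇒ b = 1248072.

r = 1368, b = 1248072.


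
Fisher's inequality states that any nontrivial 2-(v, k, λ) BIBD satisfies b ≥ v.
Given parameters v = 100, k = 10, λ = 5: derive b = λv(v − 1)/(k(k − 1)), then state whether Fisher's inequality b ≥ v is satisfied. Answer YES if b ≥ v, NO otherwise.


r = λ(v − 1)/(k − 1) = 5·99/9 = 55.
b = vr/k = 100·55/10 = 550.
Fisher's inequality: b ≥ v ⇔ 550 ≥ 100? YES.

YES


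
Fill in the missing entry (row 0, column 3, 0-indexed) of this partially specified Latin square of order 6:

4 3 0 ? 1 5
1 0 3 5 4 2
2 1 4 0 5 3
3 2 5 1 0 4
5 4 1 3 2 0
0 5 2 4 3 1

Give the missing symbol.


Row 0 contains symbols [0, 1, 3, 4, 5] — missing [2].
Column 3 contains symbols [0, 1, 3, 4, 5] — missing [2].
The missing symbol must appear in both missing sets; intersection = [2].
Therefore the hidden value is 2.

Missing value = 2.


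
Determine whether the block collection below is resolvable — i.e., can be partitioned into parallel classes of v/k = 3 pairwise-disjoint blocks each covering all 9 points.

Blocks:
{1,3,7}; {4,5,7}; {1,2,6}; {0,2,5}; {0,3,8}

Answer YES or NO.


v = 9, block size k = 3, number of blocks = 5.
For resolvability, blocks must partition into parallel classes of size v/k = 3.
Total blocks must therefore be a multiple of 3: 5 = 3·1 + 2 ⇒ not divisible ✗.
Resolvable? NO.

NO


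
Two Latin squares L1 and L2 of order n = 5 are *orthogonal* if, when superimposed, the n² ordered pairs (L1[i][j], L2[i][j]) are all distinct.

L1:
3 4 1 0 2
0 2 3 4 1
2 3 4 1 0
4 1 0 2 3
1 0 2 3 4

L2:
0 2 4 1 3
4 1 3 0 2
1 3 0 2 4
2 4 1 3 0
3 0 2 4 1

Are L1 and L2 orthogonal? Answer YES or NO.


Form the n² = 25 superimposed pairs (L1[i][j], L2[i][j]), row by row (rows and columns indexed from 0):
row 0: (3,0) (4,2) (1,4) (0,1) (2,3)
row 1: (0,4) (2,1) (3,3) (4,0) (1,2)
row 2: (2,1) (3,3) (4,0) (1,2) (0,4)
row 3: (4,2) (1,4) (0,1) (2,3) (3,0)
row 4: (1,3) (0,0) (2,2) (3,4) (4,1)
Orthogonality requires all 25 pairs distinct.
But the pair (2,1) repeats: cell (1,1) has L1 = 2, L2 = 1, and cell (2,0) has L1 = 2, L2 = 1.
A repeated pair means some other pair never occurs (only 15 distinct pairs out of 25), so the squares are not orthogonal.
Conclusion: NO.

NO


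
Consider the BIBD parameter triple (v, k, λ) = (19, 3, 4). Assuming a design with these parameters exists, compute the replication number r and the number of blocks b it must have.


Any 2-(v, k, λ) BIBD satisfies two necessary conditions:
  (i)  Each point sits in r blocks, and counting incidences through any fixed point gives r(k − 1) = λ(v − 1), so r = λ(v − 1)/(k − 1).
  (ii) Total incidences bk = vr, so b = vr/k.
Step 1: r = λ(v − 1)/(k − 1) = 4·(19 − 1)/(3 − 1) = 4·18/2 = 72/2 = 36.
Step 2: b = vr/k = 19·36/3 = 684/3 = 228.
Check integrality: r = 36 ∈ Z ✓, b = 228 ∈ Z ✓.
(These identities are necessary conditions: they determine r and b for any design with these parameters, but do not by themselves prove that one exists.)

r = 36, b = 228.


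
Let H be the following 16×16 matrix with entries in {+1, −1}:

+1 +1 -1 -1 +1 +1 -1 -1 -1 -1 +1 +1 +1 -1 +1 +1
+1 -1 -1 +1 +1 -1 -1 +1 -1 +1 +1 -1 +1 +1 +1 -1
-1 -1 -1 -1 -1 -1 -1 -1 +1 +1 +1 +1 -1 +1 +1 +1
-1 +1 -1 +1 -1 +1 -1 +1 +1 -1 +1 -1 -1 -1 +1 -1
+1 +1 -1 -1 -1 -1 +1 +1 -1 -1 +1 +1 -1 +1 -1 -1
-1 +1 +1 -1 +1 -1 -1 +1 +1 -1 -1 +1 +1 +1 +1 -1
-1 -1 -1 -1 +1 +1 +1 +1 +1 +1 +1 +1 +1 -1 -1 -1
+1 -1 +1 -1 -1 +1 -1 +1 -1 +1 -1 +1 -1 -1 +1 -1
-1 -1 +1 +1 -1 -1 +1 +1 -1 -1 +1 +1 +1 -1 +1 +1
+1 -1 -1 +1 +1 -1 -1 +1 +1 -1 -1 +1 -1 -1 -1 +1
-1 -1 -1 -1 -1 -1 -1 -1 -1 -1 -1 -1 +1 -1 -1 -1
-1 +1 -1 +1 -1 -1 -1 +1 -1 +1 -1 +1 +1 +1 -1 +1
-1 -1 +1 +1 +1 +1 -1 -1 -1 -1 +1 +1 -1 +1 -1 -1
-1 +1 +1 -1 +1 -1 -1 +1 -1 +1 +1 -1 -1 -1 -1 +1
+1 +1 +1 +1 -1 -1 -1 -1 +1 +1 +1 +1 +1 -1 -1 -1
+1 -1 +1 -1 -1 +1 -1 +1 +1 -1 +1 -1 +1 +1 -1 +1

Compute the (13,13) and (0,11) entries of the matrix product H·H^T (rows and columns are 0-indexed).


Row 0 of H: [1, 1, -1, -1, 1, 1, -1, -1, -1, -1, 1, 1, 1, -1, 1, 1].
Row 11 of H: [-1, 1, -1, 1, -1, -1, -1, 1, -1, 1, -1, 1, 1, 1, -1, 1].
Row 13 of H: [-1, 1, 1, -1, 1, -1, -1, 1, -1, 1, 1, -1, -1, -1, -1, 1].
(H·H^T)[13][13] = Σ_j H[13][j]·H[13][j] = (-1)² + (1)² + (1)² + (-1)² + (1)² + (-1)² + (-1)² + (1)² + (-1)² + (1)² + (1)² + (-1)² + (-1)² + (-1)² + (-1)² + (1)² = 1 + 1 + 1 + 1 + 1 + 1 + 1 + 1 + 1 + 1 + 1 + 1 + 1 + 1 + 1 + 1 = 16.
(H·H^T)[0][11] = Σ_j H[0][j]·H[11][j] = (1)·(-1) + (1)·(1) + (-1)·(-1) + (-1)·(1) + (1)·(-1) + (1)·(-1) + (-1)·(-1) + (-1)·(1) + (-1)·(-1) + (-1)·(1) + (1)·(-1) + (1)·(1) + (1)·(1) + (-1)·(1) + (1)·(-1) + (1)·(1) = -1 + 1 + 1 + -1 + -1 + -1 + 1 + -1 + 1 + -1 + -1 + 1 + 1 + -1 + -1 + 1 = -2.
Rows 0 and 11 are not orthogonal (dot product = -2 ≠ 0), so H is not a Hadamard matrix.

(13,13) entry = 16; (0,11) entry = -2.


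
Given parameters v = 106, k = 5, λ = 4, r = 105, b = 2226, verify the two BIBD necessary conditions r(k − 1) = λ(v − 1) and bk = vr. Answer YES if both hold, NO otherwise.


Condition (i): r(k − 1) = 105·4 = 420; λ(v − 1) = 4·105 = 420. Match? YES.
Condition (ii): bk = 2226·5 = 11130; vr = 106·105 = 11130. Match? YES.
Both conditions hold? YES.

YES


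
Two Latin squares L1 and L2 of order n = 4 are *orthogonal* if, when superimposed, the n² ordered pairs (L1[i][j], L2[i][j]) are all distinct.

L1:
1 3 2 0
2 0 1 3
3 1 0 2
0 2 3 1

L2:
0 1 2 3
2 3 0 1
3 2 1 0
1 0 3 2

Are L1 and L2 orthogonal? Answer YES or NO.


Form the n² = 16 superimposed pairs (L1[i][j], L2[i][j]), row by row (rows and columns indexed from 0):
row 0: (1,0) (3,1) (2,2) (0,3)
row 1: (2,2) (0,3) (1,0) (3,1)
row 2: (3,3) (1,2) (0,1) (2,0)
row 3: (0,1) (2,0) (3,3) (1,2)
Orthogonality requires all 16 pairs distinct.
But the pair (2,2) repeats: cell (0,2) has L1 = 2, L2 = 2, and cell (1,0) has L1 = 2, L2 = 2.
A repeated pair means some other pair never occurs (only 8 distinct pairs out of 16), so the squares are not orthogonal.
Conclusion: NO.

NO


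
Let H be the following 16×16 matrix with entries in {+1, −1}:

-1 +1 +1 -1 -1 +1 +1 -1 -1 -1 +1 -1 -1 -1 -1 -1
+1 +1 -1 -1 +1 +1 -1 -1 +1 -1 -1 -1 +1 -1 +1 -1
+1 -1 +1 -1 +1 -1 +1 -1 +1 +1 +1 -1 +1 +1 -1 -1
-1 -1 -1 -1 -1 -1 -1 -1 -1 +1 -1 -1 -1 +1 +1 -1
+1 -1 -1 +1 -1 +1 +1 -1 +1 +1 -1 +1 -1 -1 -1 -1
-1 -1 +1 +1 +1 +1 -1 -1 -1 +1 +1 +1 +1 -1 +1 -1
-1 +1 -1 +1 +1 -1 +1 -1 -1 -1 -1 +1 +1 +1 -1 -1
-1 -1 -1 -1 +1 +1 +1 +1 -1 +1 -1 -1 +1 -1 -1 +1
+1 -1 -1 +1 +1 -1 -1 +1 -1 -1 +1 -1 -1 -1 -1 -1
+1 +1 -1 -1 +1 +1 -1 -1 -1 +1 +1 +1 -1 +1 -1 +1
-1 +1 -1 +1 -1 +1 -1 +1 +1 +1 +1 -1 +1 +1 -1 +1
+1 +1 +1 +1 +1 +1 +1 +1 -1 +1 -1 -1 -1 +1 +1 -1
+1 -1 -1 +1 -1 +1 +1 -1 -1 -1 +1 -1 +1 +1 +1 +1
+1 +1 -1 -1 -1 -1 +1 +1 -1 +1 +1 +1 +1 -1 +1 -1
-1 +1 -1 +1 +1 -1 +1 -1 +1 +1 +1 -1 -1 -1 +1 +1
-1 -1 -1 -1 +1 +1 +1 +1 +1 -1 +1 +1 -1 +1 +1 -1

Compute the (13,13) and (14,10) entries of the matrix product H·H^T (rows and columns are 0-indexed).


Row 10 of H: [-1, 1, -1, 1, -1, 1, -1, 1, 1, 1, 1, -1, 1, 1, -1, 1].
Row 13 of H: [1, 1, -1, -1, -1, -1, 1, 1, -1, 1, 1, 1, 1, -1, 1, -1].
Row 14 of H: [-1, 1, -1, 1, 1, -1, 1, -1, 1, 1, 1, -1, -1, -1, 1, 1].
(H·H^T)[13][13] = Σ_j H[13][j]·H[13][j] = (1)² + (1)² + (-1)² + (-1)² + (-1)² + (-1)² + (1)² + (1)² + (-1)² + (1)² + (1)² + (1)² + (1)² + (-1)² + (1)² + (-1)² = 1 + 1 + 1 + 1 + 1 + 1 + 1 + 1 + 1 + 1 + 1 + 1 + 1 + 1 + 1 + 1 = 16.
(H·H^T)[14][10] = Σ_j H[14][j]·H[10][j] = (-1)·(-1) + (1)·(1) + (-1)·(-1) + (1)·(1) + (1)·(-1) + (-1)·(1) + (1)·(-1) + (-1)·(1) + (1)·(1) + (1)·(1) + (1)·(1) + (-1)·(-1) + (-1)·(1) + (-1)·(1) + (1)·(-1) + (1)·(1) = 1 + 1 + 1 + 1 + -1 + -1 + -1 + -1 + 1 + 1 + 1 + 1 + -1 + -1 + -1 + 1 = 2.
Rows 14 and 10 are not orthogonal (dot product = 2 ≠ 0), so H is not a Hadamard matrix.

(13,13) entry = 16; (14,10) entry = 2.


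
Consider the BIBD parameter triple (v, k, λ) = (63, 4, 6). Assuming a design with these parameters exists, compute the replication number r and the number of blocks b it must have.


Any 2-(v, k, λ) BIBD satisfies two necessary conditions:
  (i)  Each point sits in r blocks, and counting incidences through any fixed point gives r(k − 1) = λ(v − 1), so r = λ(v − 1)/(k − 1).
  (ii) Total incidences bk = vr, so b = vr/k.
Step 1: r = λ(v − 1)/(k − 1) = 6·(63 − 1)/(4 − 1) = 6·62/3 = 372/3 = 124.
Step 2: b = vr/k = 63·124/4 = 7812/4 = 1953.
Check integrality: r = 124 ∈ Z ✓, b = 1953 ∈ Z ✓.
(These identities are necessary conditions: they determine r and b for any design with these parameters, but do not by themselves prove that one exists.)

r = 124, b = 1953.


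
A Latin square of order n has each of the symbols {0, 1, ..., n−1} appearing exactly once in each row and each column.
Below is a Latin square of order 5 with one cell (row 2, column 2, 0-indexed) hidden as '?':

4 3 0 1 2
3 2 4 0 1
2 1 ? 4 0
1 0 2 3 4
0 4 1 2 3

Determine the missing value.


Row 2 contains symbols [0, 1, 2, 4] — missing [3].
Column 2 contains symbols [0, 1, 2, 4] — missing [3].
The missing symbol must appear in both missing sets; intersection = [3].
Therefore the hidden value is 3.

Missing value = 3.


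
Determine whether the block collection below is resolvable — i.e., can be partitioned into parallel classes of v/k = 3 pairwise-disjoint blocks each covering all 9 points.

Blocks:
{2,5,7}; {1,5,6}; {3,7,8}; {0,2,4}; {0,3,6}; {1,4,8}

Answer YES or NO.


v = 9, block size k = 3, number of blocks = 6.
For resolvability, blocks must partition into parallel classes of size v/k = 3.
Total blocks must therefore be a multiple of 3: 6 = 3·2 + 0 ⇒ divisible ✓.
Greedy packing gives 2 candidate class(es). Each should be a full parallel class (size 3, covers all 9 points).
  Class 1 (3 blocks): {2,5,7}; {0,3,6}; {1,4,8}. Points covered: [0, 1, 2, 3, 4, 5, 6, 7, 8].
  Class 2 (3 blocks): {1,5,6}; {3,7,8}; {0,2,4}. Points covered: [0, 1, 2, 3, 4, 5, 6, 7, 8].
All classes full (size 3)? YES. All classes cover every point? YES.
Resolvable? YES.

YES


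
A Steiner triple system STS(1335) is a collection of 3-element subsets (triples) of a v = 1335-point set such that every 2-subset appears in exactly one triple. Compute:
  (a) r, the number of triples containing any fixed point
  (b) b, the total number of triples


An STS(v) is a 2-(v, 3, 1) BIBD: block size k = 3, λ = 1.
Replication: r(k − 1) = λ(v − 1) ⇒ r·2 = 1335 − 1 = 1334 ⇒ r = 667.
Block count: bk = vr ⇒ b·3 = 1335·667 = 890445 ⇒ b = 296815.

r = 667, b = 296815.


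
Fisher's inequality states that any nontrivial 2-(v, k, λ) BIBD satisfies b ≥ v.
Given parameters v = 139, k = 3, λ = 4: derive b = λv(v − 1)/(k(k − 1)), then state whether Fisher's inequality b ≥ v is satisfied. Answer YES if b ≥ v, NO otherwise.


r = λ(v − 1)/(k − 1) = 4·138/2 = 276.
b = vr/k = 139·276/3 = 12788.
Fisher's inequality: b ≥ v ⇔ 12788 ≥ 139? YES.

YES
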